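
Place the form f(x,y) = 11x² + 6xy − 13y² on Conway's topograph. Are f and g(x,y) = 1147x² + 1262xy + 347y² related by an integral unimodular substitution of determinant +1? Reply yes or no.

D₁ = 608, D₂ = 608
river cycle of f (length 6): (-13, 20, 4), (4, 20, -13), (-13, 6, 11), (11, 16, -8), (-8, 16, 11), (11, 6, -13)
river cycle of g (length 6): (11, 6, -13), (-13, 20, 4), (4, 20, -13), (-13, 6, 11), (11, 16, -8), (-8, 16, 11)
cycles coincide ⇒ equivalent

yes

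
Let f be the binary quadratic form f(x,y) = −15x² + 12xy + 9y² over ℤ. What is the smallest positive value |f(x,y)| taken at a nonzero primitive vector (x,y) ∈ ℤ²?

river: ρ → (9,24,-3)
river: ρ → (-3,24,9)
river: ρ → (9,12,-15)
river: ρ → (-15,18,6)
river: ρ → (6,18,-15)
river: ρ → (-15,12,9)
closes: descent 0, river 6
min |a| on river = 3

3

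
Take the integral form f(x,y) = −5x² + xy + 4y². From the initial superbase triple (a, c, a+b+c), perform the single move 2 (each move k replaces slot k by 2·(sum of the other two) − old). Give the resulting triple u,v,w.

start (-5,4,0) = (f(1,0),f(0,1),f(1,1))
replace slot 2: 2·((-5)+0) − 4 = -14 → (-5,-14,0)

-5,-14,0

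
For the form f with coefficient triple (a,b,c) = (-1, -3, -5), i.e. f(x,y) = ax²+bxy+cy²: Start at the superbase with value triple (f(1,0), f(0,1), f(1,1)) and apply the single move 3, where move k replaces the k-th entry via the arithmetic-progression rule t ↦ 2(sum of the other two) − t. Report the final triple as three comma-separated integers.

start (-1,-5,-9) = (f(1,0),f(0,1),f(1,1))
replace slot 3: 2·((-1)+(-5)) − (-9) = -3 → (-1,-5,-3)

-1,-5,-3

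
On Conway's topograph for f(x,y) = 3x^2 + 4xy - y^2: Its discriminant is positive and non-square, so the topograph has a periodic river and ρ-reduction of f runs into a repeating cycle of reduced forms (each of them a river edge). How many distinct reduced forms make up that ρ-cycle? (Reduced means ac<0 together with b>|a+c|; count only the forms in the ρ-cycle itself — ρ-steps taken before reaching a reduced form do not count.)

D = 28, ⌊√D⌋ = 5
river: ρ → (-1,4,3)
river: ρ → (3,2,-2)
river: ρ → (-2,2,3)
river: ρ → (3,4,-1)
ρ-cycle length = 4 (tail of 0 descent steps not counted)

4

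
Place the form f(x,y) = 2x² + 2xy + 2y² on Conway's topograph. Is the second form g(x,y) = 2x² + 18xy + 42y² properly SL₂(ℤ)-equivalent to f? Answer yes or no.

D₁ = -12, D₂ = -12
f: reduced (well bottom): (2,2,2) with a≤c, −a<b≤a
g: translate: b→2 (≡18 mod 4), so (2,18,42)→(2,2,2)
g: reduced (well bottom): (2,2,2) with a≤c, −a<b≤a
reduced forms (2, 2, 2) vs (2, 2, 2) ⇒ equivalent

yes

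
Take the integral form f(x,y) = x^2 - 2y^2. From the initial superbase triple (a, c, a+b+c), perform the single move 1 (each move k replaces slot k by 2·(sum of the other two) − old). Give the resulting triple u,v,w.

start (1,-2,-1) = (f(1,0),f(0,1),f(1,1))
replace slot 1: 2·((-2)+(-1)) − 1 = -7 → (-7,-2,-1)

-7,-2,-1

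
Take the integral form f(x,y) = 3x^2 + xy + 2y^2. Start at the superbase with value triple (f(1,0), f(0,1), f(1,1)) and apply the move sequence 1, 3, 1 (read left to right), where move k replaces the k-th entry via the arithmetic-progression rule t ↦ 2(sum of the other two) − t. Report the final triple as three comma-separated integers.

start (3,2,6) = (f(1,0),f(0,1),f(1,1))
replace slot 1: 2·(2+6) − 3 = 13 → (13,2,6)
replace slot 3: 2·(13+2) − 6 = 24 → (13,2,24)
replace slot 1: 2·(2+24) − 13 = 39 → (39,2,24)

39,2,24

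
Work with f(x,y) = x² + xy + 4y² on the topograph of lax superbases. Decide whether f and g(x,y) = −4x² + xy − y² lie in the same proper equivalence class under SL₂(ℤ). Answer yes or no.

D₁ = -15, D₂ = -15
f: reduced (well bottom): (1,1,4) with a≤c, −a<b≤a
g is negative-definite; reduce −g:
−g: flip: (4,-1,1)→(1,1,4)
−g: reduced (well bottom): (1,1,4) with a≤c, −a<b≤a
flip sign back: reduced form of g is (-1,-1,-4)
reduced forms (1, 1, 4) vs (-1, -1, -4) ⇒ inequivalent

no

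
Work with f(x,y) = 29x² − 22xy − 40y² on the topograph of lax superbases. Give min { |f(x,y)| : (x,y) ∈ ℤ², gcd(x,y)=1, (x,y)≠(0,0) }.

descent: ρ → (-40,22,29)  [lands on river]
river: ρ → (29,36,-33)
river: ρ → (-33,30,32)
river: ρ → (32,34,-31)
river: ρ → (-31,28,35)
river: ρ → (35,42,-24)
river: ρ → (-24,54,23)
river: ρ → (23,38,-40)
river: ρ → (-40,42,21)
river: ρ → (21,42,-40)
river: ρ → (-40,38,23)
river: ρ → (23,54,-24)
river: ρ → (-24,42,35)
river: ρ → (35,28,-31)
river: ρ → (-31,34,32)
river: ρ → (32,30,-33)
river: ρ → (-33,36,29)
river: ρ → (29,22,-40)
river: ρ → (-40,58,11)
river: ρ → (11,52,-55)
river: ρ → (-55,58,8)
river: ρ → (8,70,-7)
river: ρ → (-7,70,8)
river: ρ → (8,58,-55)
river: ρ → (-55,52,11)
river: ρ → (11,58,-40)
closes: descent 1, river 26
min |a| on river = 7

7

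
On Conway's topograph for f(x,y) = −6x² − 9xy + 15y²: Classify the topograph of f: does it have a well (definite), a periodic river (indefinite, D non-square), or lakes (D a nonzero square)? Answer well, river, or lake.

D = b²−4ac = (-9)² − 4·(-6)·15 = 441
D = 21² is a perfect square ⇒ form factors over ℤ ⇒ lakes

lake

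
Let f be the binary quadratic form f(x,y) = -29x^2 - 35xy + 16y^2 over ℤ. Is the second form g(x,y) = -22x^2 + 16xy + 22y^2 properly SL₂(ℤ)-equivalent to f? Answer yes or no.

D₁ = 3081, D₂ = 2192
discriminants differ ⇒ not SL₂(ℤ)-equivalent

no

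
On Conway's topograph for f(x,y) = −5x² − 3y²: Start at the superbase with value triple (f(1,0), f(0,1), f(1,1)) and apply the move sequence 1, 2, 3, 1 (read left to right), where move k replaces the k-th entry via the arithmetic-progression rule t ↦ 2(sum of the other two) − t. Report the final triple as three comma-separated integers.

start (-5,-3,-8) = (f(1,0),f(0,1),f(1,1))
replace slot 1: 2·((-3)+(-8)) − (-5) = -17 → (-17,-3,-8)
replace slot 2: 2·((-17)+(-8)) − (-3) = -47 → (-17,-47,-8)
replace slot 3: 2·((-17)+(-47)) − (-8) = -120 → (-17,-47,-120)
replace slot 1: 2·((-47)+(-120)) − (-17) = -317 → (-317,-47,-120)

-317,-47,-120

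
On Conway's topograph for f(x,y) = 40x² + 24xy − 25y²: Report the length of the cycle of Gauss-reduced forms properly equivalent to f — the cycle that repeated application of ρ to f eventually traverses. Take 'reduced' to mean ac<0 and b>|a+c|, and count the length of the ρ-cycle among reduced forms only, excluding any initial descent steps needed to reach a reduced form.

D = 4576, ⌊√D⌋ = 67
river: ρ → (-25,26,39)
river: ρ → (39,52,-12)
river: ρ → (-12,44,55)
river: ρ → (55,66,-1)
river: ρ → (-1,66,55)
river: ρ → (55,44,-12)
river: ρ → (-12,52,39)
river: ρ → (39,26,-25)
river: ρ → (-25,24,40)
river: ρ → (40,56,-9)
river: ρ → (-9,52,52)
river: ρ → (52,52,-9)
river: ρ → (-9,56,40)
river: ρ → (40,24,-25)
ρ-cycle length = 14 (tail of 0 descent steps not counted)

14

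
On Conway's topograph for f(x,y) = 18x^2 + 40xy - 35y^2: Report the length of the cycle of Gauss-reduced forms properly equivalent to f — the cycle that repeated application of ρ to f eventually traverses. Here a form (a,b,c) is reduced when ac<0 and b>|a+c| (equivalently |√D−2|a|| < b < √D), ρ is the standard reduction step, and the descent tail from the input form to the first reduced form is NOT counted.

D = 4120, ⌊√D⌋ = 64
river: ρ → (-35,30,23)
river: ρ → (23,62,-3)
river: ρ → (-3,64,2)
river: ρ → (2,64,-3)
river: ρ → (-3,62,23)
river: ρ → (23,30,-35)
river: ρ → (-35,40,18)
river: ρ → (18,32,-43)
river: ρ → (-43,54,7)
river: ρ → (7,58,-27)
river: ρ → (-27,50,15)
river: ρ → (15,40,-42)
river: ρ → (-42,44,13)
river: ρ → (13,60,-10)
river: ρ → (-10,60,13)
river: ρ → (13,44,-42)
river: ρ → (-42,40,15)
river: ρ → (15,50,-27)
river: ρ → (-27,58,7)
river: ρ → (7,54,-43)
river: ρ → (-43,32,18)
river: ρ → (18,40,-35)
ρ-cycle length = 22 (tail of 0 descent steps not counted)

22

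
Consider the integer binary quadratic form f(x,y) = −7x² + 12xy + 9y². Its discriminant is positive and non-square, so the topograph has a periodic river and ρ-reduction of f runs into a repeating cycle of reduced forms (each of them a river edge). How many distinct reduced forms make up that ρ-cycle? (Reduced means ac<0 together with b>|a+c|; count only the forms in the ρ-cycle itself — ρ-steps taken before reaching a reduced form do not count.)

D = 396, ⌊√D⌋ = 19
river: ρ → (9,6,-10)
river: ρ → (-10,14,5)
river: ρ → (5,16,-7)
river: ρ → (-7,12,9)
ρ-cycle length = 4 (tail of 0 descent steps not counted)

4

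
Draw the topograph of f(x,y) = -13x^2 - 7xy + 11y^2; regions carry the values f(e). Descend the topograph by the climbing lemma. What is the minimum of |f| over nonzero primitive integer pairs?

descent: ρ → (11,7,-13)  [lands on river]
river: ρ → (-13,19,5)
river: ρ → (5,21,-9)
river: ρ → (-9,15,11)
closes: descent 1, river 4
min |a| on river = 5

5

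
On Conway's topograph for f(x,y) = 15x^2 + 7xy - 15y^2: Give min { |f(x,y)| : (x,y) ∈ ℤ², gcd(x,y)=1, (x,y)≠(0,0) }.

river: ρ → (-15,23,7)
river: ρ → (7,19,-21)
river: ρ → (-21,23,5)
river: ρ → (5,27,-11)
river: ρ → (-11,17,15)
river: ρ → (15,13,-13)
river: ρ → (-13,13,15)
river: ρ → (15,17,-11)
river: ρ → (-11,27,5)
river: ρ → (5,23,-21)
river: ρ → (-21,19,7)
river: ρ → (7,23,-15)
river: ρ → (-15,7,15)
river: ρ → (15,23,-7)
river: ρ → (-7,19,21)
river: ρ → (21,23,-5)
river: ρ → (-5,27,11)
river: ρ → (11,17,-15)
river: ρ → (-15,13,13)
river: ρ → (13,13,-15)
river: ρ → (-15,17,11)
river: ρ → (11,27,-5)
river: ρ → (-5,23,21)
river: ρ → (21,19,-7)
river: ρ → (-7,23,15)
river: ρ → (15,7,-15)
closes: descent 0, river 26
min |a| on river = 5

5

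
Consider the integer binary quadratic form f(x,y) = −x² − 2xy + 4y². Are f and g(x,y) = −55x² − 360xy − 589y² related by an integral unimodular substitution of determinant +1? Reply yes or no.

D₁ = 20, D₂ = 20
river cycle of f (length 2): (-1, 4, 1), (1, 4, -1)
river cycle of g (length 2): (1, 4, -1), (-1, 4, 1)
cycles coincide ⇒ equivalent

yes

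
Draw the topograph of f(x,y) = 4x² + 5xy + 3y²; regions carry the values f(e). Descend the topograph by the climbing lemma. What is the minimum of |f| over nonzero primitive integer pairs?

translate: b→-3 (≡5 mod 8), so (4,5,3)→(4,-3,2)
flip: (4,-3,2)→(2,3,4)
translate: b→-1 (≡3 mod 4), so (2,3,4)→(2,-1,3)
reduced (well bottom): (2,-1,3) with a≤c, −a<b≤a
well minimum = a = 2

2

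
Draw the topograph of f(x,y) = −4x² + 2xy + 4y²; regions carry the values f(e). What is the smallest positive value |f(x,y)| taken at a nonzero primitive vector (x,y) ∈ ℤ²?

river: ρ → (4,6,-2)
river: ρ → (-2,6,4)
river: ρ → (4,2,-4)
river: ρ → (-4,6,2)
river: ρ → (2,6,-4)
river: ρ → (-4,2,4)
closes: descent 0, river 6
min |a| on river = 2

2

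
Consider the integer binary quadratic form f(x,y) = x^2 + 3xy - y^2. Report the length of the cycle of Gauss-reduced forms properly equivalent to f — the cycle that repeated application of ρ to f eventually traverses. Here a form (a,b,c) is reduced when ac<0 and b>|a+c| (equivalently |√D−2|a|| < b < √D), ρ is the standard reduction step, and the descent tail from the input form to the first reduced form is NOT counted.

D = 13, ⌊√D⌋ = 3
river: ρ → (-1,3,1)
river: ρ → (1,3,-1)
ρ-cycle length = 2 (tail of 0 descent steps not counted)

2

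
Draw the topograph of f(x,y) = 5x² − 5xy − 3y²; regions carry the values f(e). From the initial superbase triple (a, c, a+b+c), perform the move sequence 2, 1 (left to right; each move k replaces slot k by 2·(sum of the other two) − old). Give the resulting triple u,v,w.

start (5,-3,-3) = (f(1,0),f(0,1),f(1,1))
replace slot 2: 2·(5+(-3)) − (-3) = 7 → (5,7,-3)
replace slot 1: 2·(7+(-3)) − 5 = 3 → (3,7,-3)

3,7,-3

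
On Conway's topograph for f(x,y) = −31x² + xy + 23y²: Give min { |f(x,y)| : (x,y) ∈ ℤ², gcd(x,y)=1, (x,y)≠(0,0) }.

descent: ρ → (23,45,-9)  [lands on river]
river: ρ → (-9,45,23)
river: ρ → (23,47,-7)
river: ρ → (-7,51,9)
river: ρ → (9,39,-37)
river: ρ → (-37,35,11)
river: ρ → (11,53,-1)
river: ρ → (-1,53,11)
river: ρ → (11,35,-37)
river: ρ → (-37,39,9)
river: ρ → (9,51,-7)
river: ρ → (-7,47,23)
closes: descent 1, river 12
min |a| on river = 1

1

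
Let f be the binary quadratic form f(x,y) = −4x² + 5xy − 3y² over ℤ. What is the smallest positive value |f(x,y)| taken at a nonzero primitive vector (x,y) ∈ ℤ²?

translate: b→3 (≡-5 mod 8), so (4,-5,3)→(4,3,2)
flip: (4,3,2)→(2,-3,4)
translate: b→1 (≡-3 mod 4), so (2,-3,4)→(2,1,3)
reduced (well bottom): (2,1,3) with a≤c, −a<b≤a
well minimum |f| = |-2| = 2 (negative-definite)

2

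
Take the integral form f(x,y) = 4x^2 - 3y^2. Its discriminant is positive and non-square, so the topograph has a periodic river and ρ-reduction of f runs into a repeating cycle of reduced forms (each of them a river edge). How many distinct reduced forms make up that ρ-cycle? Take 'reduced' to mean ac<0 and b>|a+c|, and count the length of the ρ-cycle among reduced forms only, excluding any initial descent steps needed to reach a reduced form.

D = 48, ⌊√D⌋ = 6
descent: ρ → (-3,6,1)  [lands on river]
river: ρ → (1,6,-3)
ρ-cycle length = 2 (tail of 1 descent step not counted)

2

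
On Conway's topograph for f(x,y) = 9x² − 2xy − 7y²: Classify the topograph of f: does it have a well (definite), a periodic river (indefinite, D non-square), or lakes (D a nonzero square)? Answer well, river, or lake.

D = b²−4ac = (-2)² − 4·9·(-7) = 256
D = 16² is a perfect square ⇒ form factors over ℤ ⇒ lakes

lake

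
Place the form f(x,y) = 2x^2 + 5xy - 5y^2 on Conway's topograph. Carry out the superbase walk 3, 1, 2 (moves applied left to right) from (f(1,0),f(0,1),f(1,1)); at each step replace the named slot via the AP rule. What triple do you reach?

start (2,-5,2) = (f(1,0),f(0,1),f(1,1))
replace slot 3: 2·(2+(-5)) − 2 = -8 → (2,-5,-8)
replace slot 1: 2·((-5)+(-8)) − 2 = -28 → (-28,-5,-8)
replace slot 2: 2·((-28)+(-8)) − (-5) = -67 → (-28,-67,-8)

-28,-67,-8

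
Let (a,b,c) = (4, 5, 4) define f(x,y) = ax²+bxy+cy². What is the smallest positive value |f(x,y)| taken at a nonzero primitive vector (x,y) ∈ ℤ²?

translate: b→-3 (≡5 mod 8), so (4,5,4)→(4,-3,3)
flip: (4,-3,3)→(3,3,4)
reduced (well bottom): (3,3,4) with a≤c, −a<b≤a
well minimum = a = 3

3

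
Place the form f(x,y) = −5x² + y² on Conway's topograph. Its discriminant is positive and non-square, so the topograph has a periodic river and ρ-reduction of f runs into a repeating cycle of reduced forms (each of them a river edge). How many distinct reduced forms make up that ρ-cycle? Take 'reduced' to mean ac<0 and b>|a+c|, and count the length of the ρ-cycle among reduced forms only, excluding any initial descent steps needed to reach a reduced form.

D = 20, ⌊√D⌋ = 4
descent: ρ → (1,4,-1)  [lands on river]
river: ρ → (-1,4,1)
ρ-cycle length = 2 (tail of 1 descent step not counted)

2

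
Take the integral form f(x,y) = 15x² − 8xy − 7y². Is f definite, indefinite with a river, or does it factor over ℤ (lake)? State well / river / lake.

D = b²−4ac = (-8)² − 4·15·(-7) = 484
D = 22² is a perfect square ⇒ form factors over ℤ ⇒ lakes

lake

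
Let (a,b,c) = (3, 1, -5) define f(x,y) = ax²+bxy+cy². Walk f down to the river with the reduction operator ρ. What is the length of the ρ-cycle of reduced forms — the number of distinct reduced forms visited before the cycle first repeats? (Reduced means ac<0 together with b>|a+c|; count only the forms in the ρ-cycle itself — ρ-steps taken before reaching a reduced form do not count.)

D = 61, ⌊√D⌋ = 7
descent: ρ → (-5,-1,3)
descent: ρ → (3,7,-1)  [lands on river]
river: ρ → (-1,7,3)
river: ρ → (3,5,-3)
river: ρ → (-3,7,1)
river: ρ → (1,7,-3)
river: ρ → (-3,5,3)
ρ-cycle length = 6 (tail of 2 descent steps not counted)

6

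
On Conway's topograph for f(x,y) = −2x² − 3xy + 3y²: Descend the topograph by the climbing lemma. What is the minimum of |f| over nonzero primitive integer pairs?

descent: ρ → (3,3,-2)  [lands on river]
river: ρ → (-2,5,1)
river: ρ → (1,5,-2)
river: ρ → (-2,3,3)
closes: descent 1, river 4
min |a| on river = 1

1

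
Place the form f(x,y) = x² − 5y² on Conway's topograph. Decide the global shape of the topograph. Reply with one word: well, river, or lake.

D = b²−4ac = 0² − 4·1·(-5) = 20
D > 0 non-square ⇒ indefinite ⇒ periodic river

river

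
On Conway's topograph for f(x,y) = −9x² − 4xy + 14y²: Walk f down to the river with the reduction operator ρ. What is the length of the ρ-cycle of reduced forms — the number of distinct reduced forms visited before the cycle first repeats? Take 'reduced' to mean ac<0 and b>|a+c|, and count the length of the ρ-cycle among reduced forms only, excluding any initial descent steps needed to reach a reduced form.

D = 520, ⌊√D⌋ = 22
descent: ρ → (14,4,-9)
descent: ρ → (-9,14,9)  [lands on river]
river: ρ → (9,22,-1)
river: ρ → (-1,22,9)
river: ρ → (9,14,-9)
river: ρ → (-9,22,1)
river: ρ → (1,22,-9)
ρ-cycle length = 6 (tail of 2 descent steps not counted)

6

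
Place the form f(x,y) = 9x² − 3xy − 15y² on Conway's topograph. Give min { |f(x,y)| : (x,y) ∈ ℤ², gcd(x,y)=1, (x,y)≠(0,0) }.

descent: ρ → (-15,3,9)
descent: ρ → (9,15,-9)  [lands on river]
river: ρ → (-9,21,3)
river: ρ → (3,21,-9)
river: ρ → (-9,15,9)
river: ρ → (9,21,-3)
river: ρ → (-3,21,9)
closes: descent 2, river 6
min |a| on river = 3

3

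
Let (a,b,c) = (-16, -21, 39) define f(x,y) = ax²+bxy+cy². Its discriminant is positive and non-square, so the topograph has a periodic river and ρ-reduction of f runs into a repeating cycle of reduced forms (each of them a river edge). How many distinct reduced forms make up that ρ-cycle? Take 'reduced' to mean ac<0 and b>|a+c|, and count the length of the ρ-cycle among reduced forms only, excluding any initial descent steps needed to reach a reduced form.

D = 2937, ⌊√D⌋ = 54
descent: ρ → (39,21,-16)
descent: ρ → (-16,43,17)  [lands on river]
river: ρ → (17,25,-34)
river: ρ → (-34,43,8)
river: ρ → (8,53,-4)
river: ρ → (-4,51,21)
river: ρ → (21,33,-22)
river: ρ → (-22,11,32)
river: ρ → (32,53,-1)
river: ρ → (-1,53,32)
river: ρ → (32,11,-22)
river: ρ → (-22,33,21)
river: ρ → (21,51,-4)
river: ρ → (-4,53,8)
river: ρ → (8,43,-34)
river: ρ → (-34,25,17)
river: ρ → (17,43,-16)
river: ρ → (-16,53,2)
river: ρ → (2,51,-42)
river: ρ → (-42,33,11)
river: ρ → (11,33,-42)
river: ρ → (-42,51,2)
river: ρ → (2,53,-16)
ρ-cycle length = 22 (tail of 2 descent steps not counted)

22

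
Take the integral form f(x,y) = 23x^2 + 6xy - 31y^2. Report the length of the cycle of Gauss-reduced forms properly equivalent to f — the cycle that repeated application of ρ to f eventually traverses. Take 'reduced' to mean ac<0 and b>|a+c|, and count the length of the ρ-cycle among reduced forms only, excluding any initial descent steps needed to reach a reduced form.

D = 2888, ⌊√D⌋ = 53
descent: ρ → (-31,-6,23)
descent: ρ → (23,52,-2)  [lands on river]
river: ρ → (-2,52,23)
river: ρ → (23,40,-14)
river: ρ → (-14,44,17)
river: ρ → (17,24,-34)
river: ρ → (-34,44,7)
river: ρ → (7,40,-46)
river: ρ → (-46,52,1)
river: ρ → (1,52,-46)
river: ρ → (-46,40,7)
river: ρ → (7,44,-34)
river: ρ → (-34,24,17)
river: ρ → (17,44,-14)
river: ρ → (-14,40,23)
ρ-cycle length = 14 (tail of 2 descent steps not counted)

14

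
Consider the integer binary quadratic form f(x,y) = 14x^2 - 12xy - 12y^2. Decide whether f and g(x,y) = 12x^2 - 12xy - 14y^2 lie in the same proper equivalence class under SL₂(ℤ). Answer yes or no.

D₁ = 816, D₂ = 816
river cycle of f (length 6): (-12, 12, 14), (14, 16, -10), (-10, 24, 6), (6, 24, -10), (-10, 16, 14), (14, 12, -12)
river cycle of g (length 6): (-14, 12, 12), (12, 12, -14), (-14, 16, 10), (10, 24, -6), (-6, 24, 10), (10, 16, -14)
cycles differ ⇒ inequivalent

no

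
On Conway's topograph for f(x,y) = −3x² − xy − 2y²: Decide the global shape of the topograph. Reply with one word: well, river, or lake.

D = b²−4ac = (-1)² − 4·(-3)·(-2) = -23
D < 0 ⇒ definite ⇒ every region one sign ⇒ single well

well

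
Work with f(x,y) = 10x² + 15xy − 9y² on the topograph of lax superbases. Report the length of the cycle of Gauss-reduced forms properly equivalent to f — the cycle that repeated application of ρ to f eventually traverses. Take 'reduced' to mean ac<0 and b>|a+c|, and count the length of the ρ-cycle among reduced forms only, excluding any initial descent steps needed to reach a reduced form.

D = 585, ⌊√D⌋ = 24
river: ρ → (-9,21,4)
river: ρ → (4,19,-14)
river: ρ → (-14,9,9)
river: ρ → (9,9,-14)
river: ρ → (-14,19,4)
river: ρ → (4,21,-9)
river: ρ → (-9,15,10)
river: ρ → (10,5,-14)
river: ρ → (-14,23,1)
river: ρ → (1,23,-14)
river: ρ → (-14,5,10)
river: ρ → (10,15,-9)
ρ-cycle length = 12 (tail of 0 descent steps not counted)

12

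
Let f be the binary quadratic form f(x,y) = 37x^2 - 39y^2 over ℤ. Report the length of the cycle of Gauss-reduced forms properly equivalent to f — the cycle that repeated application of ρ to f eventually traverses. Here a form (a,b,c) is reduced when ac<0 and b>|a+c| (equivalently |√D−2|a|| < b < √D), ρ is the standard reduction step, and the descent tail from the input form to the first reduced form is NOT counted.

D = 5772, ⌊√D⌋ = 75
descent: ρ → (-39,0,37)
descent: ρ → (37,74,-2)  [lands on river]
river: ρ → (-2,74,37)
ρ-cycle length = 2 (tail of 2 descent steps not counted)

2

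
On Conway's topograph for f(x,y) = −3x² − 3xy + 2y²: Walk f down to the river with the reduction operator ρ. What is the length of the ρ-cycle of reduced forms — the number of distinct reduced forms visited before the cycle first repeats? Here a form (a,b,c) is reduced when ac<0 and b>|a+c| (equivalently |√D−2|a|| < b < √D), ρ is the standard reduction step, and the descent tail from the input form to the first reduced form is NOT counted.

D = 33, ⌊√D⌋ = 5
descent: ρ → (2,3,-3)  [lands on river]
river: ρ → (-3,3,2)
river: ρ → (2,5,-1)
river: ρ → (-1,5,2)
ρ-cycle length = 4 (tail of 1 descent step not counted)

4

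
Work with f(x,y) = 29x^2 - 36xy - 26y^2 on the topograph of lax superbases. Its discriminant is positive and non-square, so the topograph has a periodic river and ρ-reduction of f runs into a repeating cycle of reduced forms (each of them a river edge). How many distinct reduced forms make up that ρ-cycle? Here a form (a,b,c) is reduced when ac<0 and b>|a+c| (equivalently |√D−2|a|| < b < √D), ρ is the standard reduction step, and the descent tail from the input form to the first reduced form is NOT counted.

D = 4312, ⌊√D⌋ = 65
descent: ρ → (-26,36,29)  [lands on river]
river: ρ → (29,22,-33)
river: ρ → (-33,44,18)
river: ρ → (18,64,-3)
river: ρ → (-3,62,39)
river: ρ → (39,16,-26)
ρ-cycle length = 6 (tail of 1 descent step not counted)

6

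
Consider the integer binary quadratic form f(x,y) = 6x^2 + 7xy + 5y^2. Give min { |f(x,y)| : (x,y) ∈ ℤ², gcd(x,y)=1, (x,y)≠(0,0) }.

translate: b→-5 (≡7 mod 12), so (6,7,5)→(6,-5,4)
flip: (6,-5,4)→(4,5,6)
translate: b→-3 (≡5 mod 8), so (4,5,6)→(4,-3,5)
reduced (well bottom): (4,-3,5) with a≤c, −a<b≤a
well minimum = a = 4

4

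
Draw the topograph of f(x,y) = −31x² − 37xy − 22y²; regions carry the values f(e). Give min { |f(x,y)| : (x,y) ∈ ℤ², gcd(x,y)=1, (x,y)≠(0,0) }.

translate: b→-25 (≡37 mod 62), so (31,37,22)→(31,-25,16)
flip: (31,-25,16)→(16,25,31)
translate: b→-7 (≡25 mod 32), so (16,25,31)→(16,-7,22)
reduced (well bottom): (16,-7,22) with a≤c, −a<b≤a
well minimum |f| = |-16| = 16 (negative-definite)

16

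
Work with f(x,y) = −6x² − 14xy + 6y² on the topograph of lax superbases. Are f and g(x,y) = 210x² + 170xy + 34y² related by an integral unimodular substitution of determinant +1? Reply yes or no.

D₁ = 340, D₂ = 340
river cycle of f (length 6): (6, 14, -6), (-6, 10, 10), (10, 10, -6), (-6, 14, 6), (6, 10, -10), (-10, 10, 6)
river cycle of g (length 6): (6, 14, -6), (-6, 10, 10), (10, 10, -6), (-6, 14, 6), (6, 10, -10), (-10, 10, 6)
cycles coincide ⇒ equivalent

yes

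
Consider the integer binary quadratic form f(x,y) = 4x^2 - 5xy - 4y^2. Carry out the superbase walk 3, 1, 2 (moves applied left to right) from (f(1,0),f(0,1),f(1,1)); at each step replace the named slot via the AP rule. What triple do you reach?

start (4,-4,-5) = (f(1,0),f(0,1),f(1,1))
replace slot 3: 2·(4+(-4)) − (-5) = 5 → (4,-4,5)
replace slot 1: 2·((-4)+5) − 4 = -2 → (-2,-4,5)
replace slot 2: 2·((-2)+5) − (-4) = 10 → (-2,10,5)

-2,10,5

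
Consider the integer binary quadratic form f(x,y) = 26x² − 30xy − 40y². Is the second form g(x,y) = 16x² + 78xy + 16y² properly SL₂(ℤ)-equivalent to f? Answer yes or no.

D₁ = 5060, D₂ = 5060
river cycle of f (length 12): (-40, 30, 26), (26, 22, -44), (-44, 66, 4), (4, 70, -10), (-10, 70, 4), (4, 66, -44), (-44, 22, 26), (26, 30, -40), (-40, 50, 16), (16, 46, -46), … (2 more)
river cycle of g (length 12): (16, 50, -40), (-40, 30, 26), (26, 22, -44), (-44, 66, 4), (4, 70, -10), (-10, 70, 4), (4, 66, -44), (-44, 22, 26), (26, 30, -40), (-40, 50, 16), … (2 more)
cycles coincide ⇒ equivalent

yes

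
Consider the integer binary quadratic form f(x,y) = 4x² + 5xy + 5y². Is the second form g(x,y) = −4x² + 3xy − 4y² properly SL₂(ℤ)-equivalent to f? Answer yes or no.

D₁ = -55, D₂ = -55
f: translate: b→-3 (≡5 mod 8), so (4,5,5)→(4,-3,4)
f: flip: (4,-3,4)→(4,3,4)
f: reduced (well bottom): (4,3,4) with a≤c, −a<b≤a
g is negative-definite; reduce −g:
−g: flip: (4,-3,4)→(4,3,4)
−g: reduced (well bottom): (4,3,4) with a≤c, −a<b≤a
flip sign back: reduced form of g is (-4,-3,-4)
reduced forms (4, 3, 4) vs (-4, -3, -4) ⇒ inequivalent

no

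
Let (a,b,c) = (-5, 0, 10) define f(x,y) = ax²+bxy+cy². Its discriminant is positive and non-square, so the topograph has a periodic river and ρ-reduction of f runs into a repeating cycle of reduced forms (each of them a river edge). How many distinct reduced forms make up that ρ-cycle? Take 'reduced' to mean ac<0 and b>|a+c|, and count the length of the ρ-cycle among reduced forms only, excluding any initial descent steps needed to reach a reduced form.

D = 200, ⌊√D⌋ = 14
descent: ρ → (10,0,-5)
descent: ρ → (-5,10,5)  [lands on river]
river: ρ → (5,10,-5)
ρ-cycle length = 2 (tail of 2 descent steps not counted)

2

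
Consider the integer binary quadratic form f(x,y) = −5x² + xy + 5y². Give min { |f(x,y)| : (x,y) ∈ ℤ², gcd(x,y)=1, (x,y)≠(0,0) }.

river: ρ → (5,9,-1)
river: ρ → (-1,9,5)
river: ρ → (5,1,-5)
river: ρ → (-5,9,1)
river: ρ → (1,9,-5)
river: ρ → (-5,1,5)
closes: descent 0, river 6
min |a| on river = 1

1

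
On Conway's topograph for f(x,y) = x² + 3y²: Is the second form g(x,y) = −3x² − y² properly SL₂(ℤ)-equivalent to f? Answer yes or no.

D₁ = -12, D₂ = -12
f: reduced (well bottom): (1,0,3) with a≤c, −a<b≤a
g is negative-definite; reduce −g:
−g: flip: (3,0,1)→(1,0,3)
−g: reduced (well bottom): (1,0,3) with a≤c, −a<b≤a
flip sign back: reduced form of g is (-1,0,-3)
reduced forms (1, 0, 3) vs (-1, 0, -3) ⇒ inequivalent

no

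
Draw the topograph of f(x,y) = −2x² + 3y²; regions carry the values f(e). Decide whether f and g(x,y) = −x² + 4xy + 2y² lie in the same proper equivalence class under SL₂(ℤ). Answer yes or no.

D₁ = 24, D₂ = 24
river cycle of f (length 2): (-2, 4, 1), (1, 4, -2)
river cycle of g (length 2): (2, 4, -1), (-1, 4, 2)
cycles differ ⇒ inequivalent

no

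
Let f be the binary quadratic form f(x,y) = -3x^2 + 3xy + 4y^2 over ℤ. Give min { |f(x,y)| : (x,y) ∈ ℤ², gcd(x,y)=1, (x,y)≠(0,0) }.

river: ρ → (4,5,-2)
river: ρ → (-2,7,1)
river: ρ → (1,7,-2)
river: ρ → (-2,5,4)
river: ρ → (4,3,-3)
river: ρ → (-3,3,4)
closes: descent 0, river 6
min |a| on river = 1

1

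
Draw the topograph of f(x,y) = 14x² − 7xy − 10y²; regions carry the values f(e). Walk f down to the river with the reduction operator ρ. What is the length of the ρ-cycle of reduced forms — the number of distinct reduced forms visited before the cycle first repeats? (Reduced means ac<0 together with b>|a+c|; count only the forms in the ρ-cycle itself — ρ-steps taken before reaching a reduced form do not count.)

D = 609, ⌊√D⌋ = 24
descent: ρ → (-10,7,14)  [lands on river]
river: ρ → (14,21,-3)
river: ρ → (-3,21,14)
river: ρ → (14,7,-10)
river: ρ → (-10,13,11)
river: ρ → (11,9,-12)
river: ρ → (-12,15,8)
river: ρ → (8,17,-10)
river: ρ → (-10,23,2)
river: ρ → (2,21,-21)
river: ρ → (-21,21,2)
river: ρ → (2,23,-10)
river: ρ → (-10,17,8)
river: ρ → (8,15,-12)
river: ρ → (-12,9,11)
river: ρ → (11,13,-10)
ρ-cycle length = 16 (tail of 1 descent step not counted)

16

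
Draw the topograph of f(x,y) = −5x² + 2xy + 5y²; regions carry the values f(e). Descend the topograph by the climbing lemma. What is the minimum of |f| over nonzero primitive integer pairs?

river: ρ → (5,8,-2)
river: ρ → (-2,8,5)
river: ρ → (5,2,-5)
river: ρ → (-5,8,2)
river: ρ → (2,8,-5)
river: ρ → (-5,2,5)
closes: descent 0, river 6
min |a| on river = 2

2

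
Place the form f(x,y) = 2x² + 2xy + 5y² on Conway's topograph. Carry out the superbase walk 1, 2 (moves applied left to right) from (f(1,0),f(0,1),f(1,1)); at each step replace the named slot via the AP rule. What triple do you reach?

start (2,5,9) = (f(1,0),f(0,1),f(1,1))
replace slot 1: 2·(5+9) − 2 = 26 → (26,5,9)
replace slot 2: 2·(26+9) − 5 = 65 → (26,65,9)

26,65,9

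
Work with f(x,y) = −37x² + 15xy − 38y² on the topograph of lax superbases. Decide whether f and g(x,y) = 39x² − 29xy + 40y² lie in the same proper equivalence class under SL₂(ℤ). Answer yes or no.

D₁ = -5399, D₂ = -5399
f is negative-definite; reduce −f:
−f: reduced (well bottom): (37,-15,38) with a≤c, −a<b≤a
flip sign back: reduced form of f is (-37,15,-38)
g: reduced (well bottom): (39,-29,40) with a≤c, −a<b≤a
reduced forms (-37, 15, -38) vs (39, -29, 40) ⇒ inequivalent

no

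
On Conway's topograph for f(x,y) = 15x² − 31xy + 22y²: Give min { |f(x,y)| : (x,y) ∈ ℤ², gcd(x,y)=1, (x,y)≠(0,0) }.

translate: b→-1 (≡-31 mod 30), so (15,-31,22)→(15,-1,6)
flip: (15,-1,6)→(6,1,15)
reduced (well bottom): (6,1,15) with a≤c, −a<b≤a
well minimum = a = 6

6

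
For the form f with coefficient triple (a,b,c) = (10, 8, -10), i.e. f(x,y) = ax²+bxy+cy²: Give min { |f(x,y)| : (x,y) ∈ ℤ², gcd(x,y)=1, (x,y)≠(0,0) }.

river: ρ → (-10,12,8)
river: ρ → (8,20,-2)
river: ρ → (-2,20,8)
river: ρ → (8,12,-10)
river: ρ → (-10,8,10)
river: ρ → (10,12,-8)
river: ρ → (-8,20,2)
river: ρ → (2,20,-8)
river: ρ → (-8,12,10)
river: ρ → (10,8,-10)
closes: descent 0, river 10
min |a| on river = 2

2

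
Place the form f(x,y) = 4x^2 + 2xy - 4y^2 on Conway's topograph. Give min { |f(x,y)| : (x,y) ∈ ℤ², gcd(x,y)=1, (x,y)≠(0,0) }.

river: ρ → (-4,6,2)
river: ρ → (2,6,-4)
river: ρ → (-4,2,4)
river: ρ → (4,6,-2)
river: ρ → (-2,6,4)
river: ρ → (4,2,-4)
closes: descent 0, river 6
min |a| on river = 2

2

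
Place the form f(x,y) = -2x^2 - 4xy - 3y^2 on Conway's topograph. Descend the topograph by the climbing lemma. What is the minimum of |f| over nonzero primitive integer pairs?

translate: b→0 (≡4 mod 4), so (2,4,3)→(2,0,1)
flip: (2,0,1)→(1,0,2)
reduced (well bottom): (1,0,2) with a≤c, −a<b≤a
well minimum |f| = |-1| = 1 (negative-definite)

1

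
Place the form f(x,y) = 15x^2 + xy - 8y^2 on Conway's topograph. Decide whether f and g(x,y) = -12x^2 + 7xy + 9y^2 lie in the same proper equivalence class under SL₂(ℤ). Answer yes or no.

D₁ = 481, D₂ = 481
river cycle of f (length 26): (-8, 15, 8), (8, 17, -6), (-6, 19, 5), (5, 21, -2), (-2, 19, 15), (15, 11, -6), (-6, 13, 13), (13, 13, -6), (-6, 11, 15), (15, 19, -2), … (16 more)
river cycle of g (length 30): (9, 11, -10), (-10, 9, 10), (10, 11, -9), (-9, 7, 12), (12, 17, -4), (-4, 15, 16), (16, 17, -3), (-3, 19, 10), (10, 21, -1), (-1, 21, 10), … (20 more)
cycles differ ⇒ inequivalent

no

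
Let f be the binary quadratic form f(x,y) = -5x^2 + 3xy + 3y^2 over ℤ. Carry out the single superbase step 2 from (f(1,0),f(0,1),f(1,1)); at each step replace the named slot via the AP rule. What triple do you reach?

start (-5,3,1) = (f(1,0),f(0,1),f(1,1))
replace slot 2: 2·((-5)+1) − 3 = -11 → (-5,-11,1)

-5,-11,1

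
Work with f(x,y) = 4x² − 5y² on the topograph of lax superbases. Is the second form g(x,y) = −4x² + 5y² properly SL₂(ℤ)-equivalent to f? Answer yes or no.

D₁ = 80, D₂ = 80
river cycle of f (length 2): (4, 8, -1), (-1, 8, 4)
river cycle of g (length 2): (-4, 8, 1), (1, 8, -4)
cycles differ ⇒ inequivalent

no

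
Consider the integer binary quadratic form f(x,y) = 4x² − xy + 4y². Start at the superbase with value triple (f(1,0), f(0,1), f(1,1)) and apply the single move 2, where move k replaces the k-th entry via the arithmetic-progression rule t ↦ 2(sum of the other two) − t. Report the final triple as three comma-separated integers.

start (4,4,7) = (f(1,0),f(0,1),f(1,1))
replace slot 2: 2·(4+7) − 4 = 18 → (4,18,7)

4,18,7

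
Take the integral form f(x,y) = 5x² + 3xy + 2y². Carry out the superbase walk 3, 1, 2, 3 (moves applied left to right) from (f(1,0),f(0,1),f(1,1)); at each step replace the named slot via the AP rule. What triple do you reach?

start (5,2,10) = (f(1,0),f(0,1),f(1,1))
replace slot 3: 2·(5+2) − 10 = 4 → (5,2,4)
replace slot 1: 2·(2+4) − 5 = 7 → (7,2,4)
replace slot 2: 2·(7+4) − 2 = 20 → (7,20,4)
replace slot 3: 2·(7+20) − 4 = 50 → (7,20,50)

7,20,50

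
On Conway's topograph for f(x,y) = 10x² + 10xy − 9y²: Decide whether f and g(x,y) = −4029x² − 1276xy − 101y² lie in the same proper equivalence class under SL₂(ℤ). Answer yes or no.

D₁ = 460, D₂ = 460
river cycle of f (length 10): (-9, 8, 11), (11, 14, -6), (-6, 10, 15), (15, 20, -1), (-1, 20, 15), (15, 10, -6), (-6, 14, 11), (11, 8, -9), (-9, 10, 10), (10, 10, -9)
river cycle of g (length 10): (-9, 8, 11), (11, 14, -6), (-6, 10, 15), (15, 20, -1), (-1, 20, 15), (15, 10, -6), (-6, 14, 11), (11, 8, -9), (-9, 10, 10), (10, 10, -9)
cycles coincide ⇒ equivalent

yes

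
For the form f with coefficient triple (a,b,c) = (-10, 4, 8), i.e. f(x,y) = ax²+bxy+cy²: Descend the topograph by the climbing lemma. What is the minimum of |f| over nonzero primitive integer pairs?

river: ρ → (8,12,-6)
river: ρ → (-6,12,8)
river: ρ → (8,4,-10)
river: ρ → (-10,16,2)
river: ρ → (2,16,-10)
river: ρ → (-10,4,8)
closes: descent 0, river 6
min |a| on river = 2

2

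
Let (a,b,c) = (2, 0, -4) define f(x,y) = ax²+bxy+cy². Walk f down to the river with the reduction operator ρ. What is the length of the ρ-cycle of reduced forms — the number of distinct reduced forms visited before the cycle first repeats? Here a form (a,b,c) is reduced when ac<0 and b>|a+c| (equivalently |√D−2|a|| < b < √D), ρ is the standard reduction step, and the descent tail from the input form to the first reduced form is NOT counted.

D = 32, ⌊√D⌋ = 5
descent: ρ → (-4,0,2)
descent: ρ → (2,4,-2)  [lands on river]
river: ρ → (-2,4,2)
ρ-cycle length = 2 (tail of 2 descent steps not counted)

2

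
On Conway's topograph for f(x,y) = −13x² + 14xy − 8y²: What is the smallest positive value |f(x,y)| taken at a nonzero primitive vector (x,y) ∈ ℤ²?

translate: b→12 (≡-14 mod 26), so (13,-14,8)→(13,12,7)
flip: (13,12,7)→(7,-12,13)
translate: b→2 (≡-12 mod 14), so (7,-12,13)→(7,2,8)
reduced (well bottom): (7,2,8) with a≤c, −a<b≤a
well minimum |f| = |-7| = 7 (negative-definite)

7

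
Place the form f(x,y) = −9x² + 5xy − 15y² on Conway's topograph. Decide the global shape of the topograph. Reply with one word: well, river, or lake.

D = b²−4ac = 5² − 4·(-9)·(-15) = -515
D < 0 ⇒ definite ⇒ every region one sign ⇒ single well

well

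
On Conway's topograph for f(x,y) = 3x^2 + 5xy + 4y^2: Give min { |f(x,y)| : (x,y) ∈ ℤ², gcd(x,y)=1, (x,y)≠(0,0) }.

translate: b→-1 (≡5 mod 6), so (3,5,4)→(3,-1,2)
flip: (3,-1,2)→(2,1,3)
reduced (well bottom): (2,1,3) with a≤c, −a<b≤a
well minimum = a = 2

2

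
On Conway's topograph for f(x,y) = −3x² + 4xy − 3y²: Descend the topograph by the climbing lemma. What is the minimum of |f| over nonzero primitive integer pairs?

translate: b→2 (≡-4 mod 6), so (3,-4,3)→(3,2,2)
flip: (3,2,2)→(2,-2,3)
translate: b→2 (≡-2 mod 4), so (2,-2,3)→(2,2,3)
reduced (well bottom): (2,2,3) with a≤c, −a<b≤a
well minimum |f| = |-2| = 2 (negative-definite)

2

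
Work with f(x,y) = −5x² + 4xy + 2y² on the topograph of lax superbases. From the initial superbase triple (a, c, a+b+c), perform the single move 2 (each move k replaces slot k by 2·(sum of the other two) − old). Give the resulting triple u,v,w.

start (-5,2,1) = (f(1,0),f(0,1),f(1,1))
replace slot 2: 2·((-5)+1) − 2 = -10 → (-5,-10,1)

-5,-10,1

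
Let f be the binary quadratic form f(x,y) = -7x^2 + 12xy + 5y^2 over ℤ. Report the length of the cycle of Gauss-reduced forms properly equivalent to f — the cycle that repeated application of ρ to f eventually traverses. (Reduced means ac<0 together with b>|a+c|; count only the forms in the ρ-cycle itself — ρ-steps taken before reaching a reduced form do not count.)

D = 284, ⌊√D⌋ = 16
river: ρ → (5,8,-11)
river: ρ → (-11,14,2)
river: ρ → (2,14,-11)
river: ρ → (-11,8,5)
river: ρ → (5,12,-7)
river: ρ → (-7,16,1)
river: ρ → (1,16,-7)
river: ρ → (-7,12,5)
ρ-cycle length = 8 (tail of 0 descent steps not counted)

8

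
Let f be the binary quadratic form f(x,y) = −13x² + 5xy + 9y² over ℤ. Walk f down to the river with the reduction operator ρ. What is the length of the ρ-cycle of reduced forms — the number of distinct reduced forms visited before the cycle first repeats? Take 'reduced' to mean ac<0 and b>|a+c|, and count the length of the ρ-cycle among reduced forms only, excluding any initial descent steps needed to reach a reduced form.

D = 493, ⌊√D⌋ = 22
river: ρ → (9,13,-9)
river: ρ → (-9,5,13)
river: ρ → (13,21,-1)
river: ρ → (-1,21,13)
river: ρ → (13,5,-9)
river: ρ → (-9,13,9)
river: ρ → (9,5,-13)
river: ρ → (-13,21,1)
river: ρ → (1,21,-13)
river: ρ → (-13,5,9)
ρ-cycle length = 10 (tail of 0 descent steps not counted)

10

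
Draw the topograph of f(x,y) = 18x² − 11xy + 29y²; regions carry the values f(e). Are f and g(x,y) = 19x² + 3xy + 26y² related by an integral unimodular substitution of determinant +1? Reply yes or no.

D₁ = -1967, D₂ = -1967
f: reduced (well bottom): (18,-11,29) with a≤c, −a<b≤a
g: reduced (well bottom): (19,3,26) with a≤c, −a<b≤a
reduced forms (18, -11, 29) vs (19, 3, 26) ⇒ inequivalent

no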